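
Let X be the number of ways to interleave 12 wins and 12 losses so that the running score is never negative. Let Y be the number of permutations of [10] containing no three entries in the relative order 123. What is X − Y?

191216

Reading a vote for the leader as '(' and for the other as ')' turns such a sequence into a balanced string of 12 pairs, so the count is C_12. So X = C_12 = 208012.
Permutations of [n] avoiding any single length-3 pattern are counted by C_n; here n = 10. So Y = C_10 = 16796.
X − Y = 208012 − 16796 = 191216.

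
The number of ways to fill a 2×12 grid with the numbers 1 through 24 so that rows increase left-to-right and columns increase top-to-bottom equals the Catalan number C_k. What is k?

12

Standard Young tableaux of shape 2×n are counted by C_n; here n = 12.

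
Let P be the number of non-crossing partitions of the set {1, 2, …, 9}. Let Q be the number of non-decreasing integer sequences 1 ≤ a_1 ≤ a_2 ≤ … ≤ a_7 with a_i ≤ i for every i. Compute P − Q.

Non-crossing partitions of an n-element set are counted by C_n; here n = 9. So P = C_9 = 4862.
Such sub-staircase sequences of length n are counted by C_n; here n = 7. So Q = C_7 = 429.
P − Q = 4862 − 429 = 4433.

4433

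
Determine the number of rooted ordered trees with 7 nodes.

A rooted plane tree on 7 nodes has 6 edges, and such trees are counted by C_6.
C_6 = C_5 · 2(2·5+1)/(5+2) = 42 · 22/7 = 132.

132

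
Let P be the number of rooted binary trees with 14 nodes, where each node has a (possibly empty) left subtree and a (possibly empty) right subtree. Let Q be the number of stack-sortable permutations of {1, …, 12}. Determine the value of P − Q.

2466428

Binary trees (left/right distinguished) on n nodes are counted by C_n; here n = 14. So P = C_14 = 2674440.
Stack-sortable permutations are exactly the 231-avoiding ones, counted by C_n; here n = 12. So Q = C_12 = 208012.
P − Q = 2674440 − 208012 = 2466428.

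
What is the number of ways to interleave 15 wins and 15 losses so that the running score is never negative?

Reading a vote for the leader as '(' and for the other as ')' turns such a sequence into a balanced string of 15 pairs, so the count is C_15.
C_15 = 9694845.

9694845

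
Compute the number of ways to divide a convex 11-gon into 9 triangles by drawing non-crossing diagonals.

The number of triangulations of an 11-gon is the Catalan number C_9 (index = sides − 2).
C_9 = C(18,9)/10 = 48620/10 = 4862.

4862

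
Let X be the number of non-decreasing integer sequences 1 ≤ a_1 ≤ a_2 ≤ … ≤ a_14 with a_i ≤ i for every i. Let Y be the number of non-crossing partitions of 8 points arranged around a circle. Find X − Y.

Weakly increasing sequences with a_i ≤ i biject with Dyck paths of semilength 14, so there are C_14. So X = C_14 = 2674440.
The non-crossing partitions of [8] form a lattice of size C_8. So Y = C_8 = 1430.
X − Y = 2674440 − 1430 = 2673010.

2673010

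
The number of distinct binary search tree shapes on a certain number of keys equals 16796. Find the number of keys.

10

Binary search tree shapes on n keys are counted by C_n. The Catalan number equal to 16796 is C_10.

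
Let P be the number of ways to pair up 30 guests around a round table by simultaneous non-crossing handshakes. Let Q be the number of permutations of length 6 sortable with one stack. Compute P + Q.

With 30 = 2·15 people, non-crossing handshake pairings are non-crossing perfect matchings on a circle, counted by C_15. So P = C_15 = 9694845.
Stack-sortable permutations are exactly the 231-avoiding ones, counted by C_n; here n = 6. So Q = C_6 = 132.
P + Q = 9694845 + 132 = 9694977.

9694977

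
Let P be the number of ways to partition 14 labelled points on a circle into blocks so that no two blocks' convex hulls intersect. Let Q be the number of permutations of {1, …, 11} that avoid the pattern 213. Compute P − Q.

2615654

Non-crossing partitions of an n-element set are counted by C_n; here n = 14. So P = C_14 = 2674440.
Permutations of [n] avoiding any single length-3 pattern are counted by C_n; here n = 11. So Q = C_11 = 58786.
P − Q = 2674440 − 58786 = 2615654.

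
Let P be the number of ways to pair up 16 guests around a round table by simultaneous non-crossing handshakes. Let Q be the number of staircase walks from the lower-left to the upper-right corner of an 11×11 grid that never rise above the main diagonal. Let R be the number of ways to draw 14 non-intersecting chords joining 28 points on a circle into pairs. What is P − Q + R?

2617084

With 16 = 2·8 people, non-crossing handshake pairings are non-crossing perfect matchings on a circle, counted by C_8. So P = C_8 = 1430.
Monotone paths in an n×n grid that stay weakly below the diagonal are counted by C_n; here n = 11. So Q = C_11 = 58786.
Non-crossing perfect matchings of 2n points on a circle are counted by C_n; with 28 points, n = 14. So R = C_14 = 2674440.
P − Q + R = 1430 − 58786 + 2674440 = 2617084.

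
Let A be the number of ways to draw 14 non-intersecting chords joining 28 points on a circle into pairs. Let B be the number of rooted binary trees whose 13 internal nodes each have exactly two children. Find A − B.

Pairing 28 circle points by 14 non-crossing chords gives C_14 matchings. So A = C_14 = 2674440.
Full binary trees with n internal nodes are counted by C_n; here n = 13. So B = C_13 = 742900.
A − B = 2674440 − 742900 = 1931540.

1931540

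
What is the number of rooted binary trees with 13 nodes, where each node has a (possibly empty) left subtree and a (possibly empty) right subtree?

742900

Rooted binary trees with 13 nodes (each child slot possibly empty) number C_13.
C_13 = 742900.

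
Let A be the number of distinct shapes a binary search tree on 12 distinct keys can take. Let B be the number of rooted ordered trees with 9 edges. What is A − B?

203150

Binary trees (left/right distinguished) on n nodes are counted by C_n; here n = 12. So A = C_12 = 208012.
Rooted ordered trees with n edges are counted by C_n; here n = 9. So B = C_9 = 4862.
A − B = 208012 − 4862 = 203150.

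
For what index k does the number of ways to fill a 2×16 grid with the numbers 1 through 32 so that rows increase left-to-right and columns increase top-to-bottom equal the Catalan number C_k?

Standard Young tableaux of shape 2×n are counted by C_n; here n = 16.

16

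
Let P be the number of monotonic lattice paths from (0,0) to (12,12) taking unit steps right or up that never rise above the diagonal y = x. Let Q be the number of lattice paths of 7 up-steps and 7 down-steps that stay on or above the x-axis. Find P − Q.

Sub-diagonal monotone paths from (0,0) to (12,12) biject with Dyck paths of semilength 12, giving C_12. So P = C_12 = 208012.
A Dyck path with 7 up-steps and 7 down-steps has semilength 7, so there are C_7 of them. So Q = C_7 = 429.
P − Q = 208012 − 429 = 207583.

207583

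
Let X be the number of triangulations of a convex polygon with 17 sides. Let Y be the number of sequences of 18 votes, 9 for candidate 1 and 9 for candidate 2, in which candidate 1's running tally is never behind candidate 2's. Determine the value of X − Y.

9689983

The number of triangulations of a 17-gon is the Catalan number C_15 (index = sides − 2). So X = C_15 = 9694845.
Reading a vote for the leader as '(' and for the other as ')' turns such a sequence into a balanced string of 9 pairs, so the count is C_9. So Y = C_9 = 4862.
X − Y = 9694845 − 4862 = 9689983.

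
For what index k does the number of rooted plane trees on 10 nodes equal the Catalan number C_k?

9

Rooted ordered (plane) trees on m nodes have m−1 edges and are counted by C_{m−1}; m = 10 gives C_9.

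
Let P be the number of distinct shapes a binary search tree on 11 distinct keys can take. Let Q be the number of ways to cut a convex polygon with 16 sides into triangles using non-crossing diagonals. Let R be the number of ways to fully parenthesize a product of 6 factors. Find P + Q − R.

There are C_n binary search tree shapes on n keys; with n = 11 that is C_11. So P = C_11 = 58786.
The number of triangulations of a 16-gon is the Catalan number C_14 (index = sides − 2). So Q = C_14 = 2674440.
Ways to associate a product of 6 factors correspond to binary trees on 6 leaves, so the count is C_5. So R = C_5 = 42.
P + Q − R = 58786 + 2674440 − 42 = 2733184.

2733184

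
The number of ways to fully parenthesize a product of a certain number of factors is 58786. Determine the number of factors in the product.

Parenthesizations of m factors are counted by C_{m−1}, and C_11 = 58786.
So the index is 11, and the number of factors is 11 + 1 = 12.

12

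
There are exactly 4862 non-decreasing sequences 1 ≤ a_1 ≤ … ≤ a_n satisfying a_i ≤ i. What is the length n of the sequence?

9

Such sub-staircase sequences of length n are counted by C_n. The Catalan number equal to 4862 is C_9.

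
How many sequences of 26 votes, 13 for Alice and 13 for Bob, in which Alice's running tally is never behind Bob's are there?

Reading a vote for the leader as '(' and for the other as ')' turns such a sequence into a balanced string of 13 pairs, so the count is C_13.
C_13 = C(26,13)/14 = 10400600/14 = 742900.

742900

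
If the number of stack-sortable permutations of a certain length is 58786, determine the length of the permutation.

11

Stack-sortable permutations of [n] are counted by C_n, and C_11 = 58786.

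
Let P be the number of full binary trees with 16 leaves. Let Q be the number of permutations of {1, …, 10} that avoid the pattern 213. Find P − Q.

Full binary trees with 16 leaves have 16−1 = 15 internal nodes, so there are C_15 of them. So P = C_15 = 9694845.
Permutations of [n] avoiding any single length-3 pattern are counted by C_n; here n = 10. So Q = C_10 = 16796.
P − Q = 9694845 − 16796 = 9678049.

9678049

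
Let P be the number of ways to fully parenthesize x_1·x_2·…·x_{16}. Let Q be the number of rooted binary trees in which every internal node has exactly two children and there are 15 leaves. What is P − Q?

Parenthesizations of m factors correspond to full binary trees with m leaves, counted by C_{m−1}; m = 16 gives C_15. So P = C_15 = 9694845.
A full binary tree with L leaves has L−1 internal nodes and is counted by C_{L−1}; L = 15 gives C_14. So Q = C_14 = 2674440.
P − Q = 9694845 − 2674440 = 7020405.

7020405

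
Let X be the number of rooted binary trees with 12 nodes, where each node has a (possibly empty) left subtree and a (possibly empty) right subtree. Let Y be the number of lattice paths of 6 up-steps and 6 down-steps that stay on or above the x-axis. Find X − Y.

207880

Binary trees (left/right distinguished) on n nodes are counted by C_n; here n = 12. So X = C_12 = 208012.
A Dyck path with 6 up-steps and 6 down-steps has semilength 6, so there are C_6 of them. So Y = C_6 = 132.
X − Y = 208012 − 132 = 207880.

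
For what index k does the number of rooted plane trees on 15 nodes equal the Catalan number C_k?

Rooted ordered (plane) trees on m nodes have m−1 edges and are counted by C_{m−1}; m = 15 gives C_14.

14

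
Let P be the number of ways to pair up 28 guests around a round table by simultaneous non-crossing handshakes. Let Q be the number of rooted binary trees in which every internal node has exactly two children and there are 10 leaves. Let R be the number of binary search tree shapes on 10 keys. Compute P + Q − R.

With 28 = 2·14 people, non-crossing handshake pairings are non-crossing perfect matchings on a circle, counted by C_14. So P = C_14 = 2674440.
Full binary trees with 10 leaves have 10−1 = 9 internal nodes, so there are C_9 of them. So Q = C_9 = 4862.
Binary trees (left/right distinguished) on n nodes are counted by C_n; here n = 10. So R = C_10 = 16796.
P + Q − R = 2674440 + 4862 − 16796 = 2662506.

2662506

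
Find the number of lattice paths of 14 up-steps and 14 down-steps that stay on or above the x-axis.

2674440

Dyck paths of semilength n (length 2n) are counted by C_n; here n = 14.
C_14 = C_13 · 2(2·13+1)/(13+2) = 742900 · 54/15 = 2674440.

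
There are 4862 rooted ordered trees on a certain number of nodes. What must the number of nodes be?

10

Rooted ordered trees on m nodes are counted by C_{m−1}. Since C_9 = 4862, the index is 9.
So the index is 9, and the number of nodes is 9 + 1 = 10.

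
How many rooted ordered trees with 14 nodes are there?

Rooted ordered (plane) trees on m nodes have m−1 edges and are counted by C_{m−1}; m = 14 gives C_13.
C_13 = 742900.

742900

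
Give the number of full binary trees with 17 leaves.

35357670

Full binary trees with 17 leaves have 17−1 = 16 internal nodes, so there are C_16 of them.
C_16 = C(32,16)/17 = 601080390/17 = 35357670.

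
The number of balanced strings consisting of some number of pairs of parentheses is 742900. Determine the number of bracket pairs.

13

Balanced strings of n bracket-pairs are counted by C_n. Since C_13 = 742900, the index is 13.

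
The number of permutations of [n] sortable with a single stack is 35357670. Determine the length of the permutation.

16

Stack-sortable permutations of [n] are counted by C_n. The Catalan number equal to 35357670 is C_16.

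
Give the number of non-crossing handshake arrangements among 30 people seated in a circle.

9694845

With 30 = 2·15 people, non-crossing handshake pairings are non-crossing perfect matchings on a circle, counted by C_15.
C_15 = C(30,15)/16 = 155117520/16 = 9694845.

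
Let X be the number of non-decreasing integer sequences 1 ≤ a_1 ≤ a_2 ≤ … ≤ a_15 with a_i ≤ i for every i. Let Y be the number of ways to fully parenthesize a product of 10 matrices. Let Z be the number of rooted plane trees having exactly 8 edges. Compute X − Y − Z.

9688553

Such sub-staircase sequences of length n are counted by C_n; here n = 15. So X = C_15 = 9694845.
Bracketing 10 factors into binary products is counted by C_{10−1} = C_9. So Y = C_9 = 4862.
Rooted ordered trees with n edges are counted by C_n; here n = 8. So Z = C_8 = 1430.
X − Y − Z = 9694845 − 4862 − 1430 = 9688553.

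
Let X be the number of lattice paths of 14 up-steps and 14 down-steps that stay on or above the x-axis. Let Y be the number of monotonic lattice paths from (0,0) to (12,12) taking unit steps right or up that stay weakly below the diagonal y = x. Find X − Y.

Paths of 14 up- and 14 down-steps that never dip below the axis are Dyck paths; their count is C_14. So X = C_14 = 2674440.
Sub-diagonal monotone paths from (0,0) to (12,12) biject with Dyck paths of semilength 12, giving C_12. So Y = C_12 = 208012.
X − Y = 2674440 − 208012 = 2466428.

2466428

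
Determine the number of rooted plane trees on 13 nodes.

A rooted plane tree on 13 nodes has 12 edges, and such trees are counted by C_12.
C_12 = C(24,12)/13 = 2704156/13 = 208012.

208012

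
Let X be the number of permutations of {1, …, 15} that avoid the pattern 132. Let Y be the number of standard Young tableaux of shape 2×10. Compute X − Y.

Permutations of [n] avoiding any single length-3 pattern are counted by C_n; here n = 15. So X = C_15 = 9694845.
Standard Young tableaux of shape 2×n are counted by C_n; here n = 10. So Y = C_10 = 16796.
X − Y = 9694845 − 16796 = 9678049.

9678049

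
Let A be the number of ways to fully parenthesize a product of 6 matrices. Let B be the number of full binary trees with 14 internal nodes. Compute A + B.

2674482

Ways to associate a product of 6 factors correspond to binary trees on 6 leaves, so the count is C_5. So A = C_5 = 42.
Full binary trees with n internal nodes are counted by C_n; here n = 14. So B = C_14 = 2674440.
A + B = 42 + 2674440 = 2674482.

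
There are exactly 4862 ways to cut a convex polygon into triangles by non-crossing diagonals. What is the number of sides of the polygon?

Triangulations of a convex m-gon are counted by C_{m−2}. The Catalan number equal to 4862 is C_9.
So m − 2 = 9, giving m = 11 sides.

11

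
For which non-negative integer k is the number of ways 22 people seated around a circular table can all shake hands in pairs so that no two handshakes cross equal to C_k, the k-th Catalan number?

With 22 = 2·11 people, non-crossing handshake pairings are non-crossing perfect matchings on a circle, counted by C_11.

11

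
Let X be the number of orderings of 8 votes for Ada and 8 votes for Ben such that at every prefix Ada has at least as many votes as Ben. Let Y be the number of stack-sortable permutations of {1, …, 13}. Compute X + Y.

744330

Reading a vote for the leader as '(' and for the other as ')' turns such a sequence into a balanced string of 8 pairs, so the count is C_8. So X = C_8 = 1430.
By Knuth's characterisation, the stack-sortable permutations of length 13 are the 231-avoiders, numbering C_13. So Y = C_13 = 742900.
X + Y = 1430 + 742900 = 744330.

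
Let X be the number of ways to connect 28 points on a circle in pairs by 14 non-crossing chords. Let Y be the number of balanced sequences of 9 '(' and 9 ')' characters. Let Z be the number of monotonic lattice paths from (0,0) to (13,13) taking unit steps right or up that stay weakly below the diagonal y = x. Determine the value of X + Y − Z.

1936402

Non-crossing perfect matchings of 2n points on a circle are counted by C_n; with 28 points, n = 14. So X = C_14 = 2674440.
With 9 pairs the number of balanced bracket strings is the Catalan number C_9. So Y = C_9 = 4862.
Monotone paths in an n×n grid that stay weakly below the diagonal are counted by C_n; here n = 13. So Z = C_13 = 742900.
X + Y − Z = 2674440 + 4862 − 742900 = 1936402.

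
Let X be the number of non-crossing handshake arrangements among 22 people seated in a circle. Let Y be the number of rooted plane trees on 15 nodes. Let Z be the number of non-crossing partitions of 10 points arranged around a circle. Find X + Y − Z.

2716430

With 22 = 2·11 people, non-crossing handshake pairings are non-crossing perfect matchings on a circle, counted by C_11. So X = C_11 = 58786.
A rooted plane tree on 15 nodes has 14 edges, and such trees are counted by C_14. So Y = C_14 = 2674440.
The non-crossing partitions of [10] form a lattice of size C_10. So Z = C_10 = 16796.
X + Y − Z = 58786 + 2674440 − 16796 = 2716430.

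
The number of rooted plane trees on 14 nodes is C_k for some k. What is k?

A rooted plane tree on 14 nodes has 13 edges, and such trees are counted by C_13.

13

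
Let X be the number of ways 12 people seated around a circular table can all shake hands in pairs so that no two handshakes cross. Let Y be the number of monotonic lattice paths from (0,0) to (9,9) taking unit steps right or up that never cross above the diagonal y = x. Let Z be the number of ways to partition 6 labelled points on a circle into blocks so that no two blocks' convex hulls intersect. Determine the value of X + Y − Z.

Non-crossing handshake pairings of 2n people are counted by C_n; 12 people gives n = 6. So X = C_6 = 132.
Monotone paths in an n×n grid that stay weakly below the diagonal are counted by C_n; here n = 9. So Y = C_9 = 4862.
Non-crossing partitions of an n-element set are counted by C_n; here n = 6. So Z = C_6 = 132.
X + Y − Z = 132 + 4862 − 132 = 4862.

4862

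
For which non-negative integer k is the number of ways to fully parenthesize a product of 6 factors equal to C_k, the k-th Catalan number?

Bracketing 6 factors into binary products is counted by C_{6−1} = C_5.

5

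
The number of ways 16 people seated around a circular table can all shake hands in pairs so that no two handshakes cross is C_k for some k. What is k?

Non-crossing handshake pairings of 2n people are counted by C_n; 16 people gives n = 8.

8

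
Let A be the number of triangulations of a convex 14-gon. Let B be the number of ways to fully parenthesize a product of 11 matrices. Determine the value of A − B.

A convex 14-gon is triangulated into 12 triangles, and the number of such triangulations is the Catalan number C_{14−2} = C_12. So A = C_12 = 208012.
Bracketing 11 factors into binary products is counted by C_{11−1} = C_10. So B = C_10 = 16796.
A − B = 208012 − 16796 = 191216.

191216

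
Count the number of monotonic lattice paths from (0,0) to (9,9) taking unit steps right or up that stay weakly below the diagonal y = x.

4862

Sub-diagonal monotone paths from (0,0) to (9,9) biject with Dyck paths of semilength 9, giving C_9.
C_9 = C(18,9)/10 = 48620/10 = 4862.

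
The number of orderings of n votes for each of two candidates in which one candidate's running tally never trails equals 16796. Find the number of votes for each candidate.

Such ballot sequences with n votes each are counted by C_n, and C_10 = 16796.

10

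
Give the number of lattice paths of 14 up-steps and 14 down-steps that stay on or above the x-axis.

Paths of 14 up- and 14 down-steps that never dip below the axis are Dyck paths; their count is C_14.
C_14 = C(28,14)/15 = 40116600/15 = 2674440.

2674440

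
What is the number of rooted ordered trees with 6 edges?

Rooted ordered trees with n edges are counted by C_n; here n = 6.
C_6 = C(12,6)/7 = 924/7 = 132.

132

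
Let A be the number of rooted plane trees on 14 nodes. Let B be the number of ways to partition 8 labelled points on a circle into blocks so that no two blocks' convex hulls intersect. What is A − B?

A rooted plane tree on 14 nodes has 13 edges, and such trees are counted by C_13. So A = C_13 = 742900.
Non-crossing partitions of an n-element set are counted by C_n; here n = 8. So B = C_8 = 1430.
A − B = 742900 − 1430 = 741470.

741470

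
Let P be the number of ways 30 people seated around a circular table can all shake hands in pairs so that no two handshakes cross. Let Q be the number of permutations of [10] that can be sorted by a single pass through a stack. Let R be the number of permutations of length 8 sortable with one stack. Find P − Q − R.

With 30 = 2·15 people, non-crossing handshake pairings are non-crossing perfect matchings on a circle, counted by C_15. So P = C_15 = 9694845.
By Knuth's characterisation, the stack-sortable permutations of length 10 are the 231-avoiders, numbering C_10. So Q = C_10 = 16796.
By Knuth's characterisation, the stack-sortable permutations of length 8 are the 231-avoiders, numbering C_8. So R = C_8 = 1430.
P − Q − R = 9694845 − 16796 − 1430 = 9676619.

9676619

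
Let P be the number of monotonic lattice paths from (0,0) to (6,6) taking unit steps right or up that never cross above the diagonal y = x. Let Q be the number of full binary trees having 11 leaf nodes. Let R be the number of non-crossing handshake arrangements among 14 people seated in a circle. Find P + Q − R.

Sub-diagonal monotone paths from (0,0) to (6,6) biject with Dyck paths of semilength 6, giving C_6. So P = C_6 = 132.
Full binary trees with 11 leaves have 11−1 = 10 internal nodes, so there are C_10 of them. So Q = C_10 = 16796.
Non-crossing handshake pairings of 2n people are counted by C_n; 14 people gives n = 7. So R = C_7 = 429.
P + Q − R = 132 + 16796 − 429 = 16499.

16499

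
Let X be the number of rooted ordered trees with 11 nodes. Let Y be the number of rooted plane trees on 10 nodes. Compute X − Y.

11934

A rooted plane tree on 11 nodes has 10 edges, and such trees are counted by C_10. So X = C_10 = 16796.
A rooted plane tree on 10 nodes has 9 edges, and such trees are counted by C_9. So Y = C_9 = 4862.
X − Y = 16796 − 4862 = 11934.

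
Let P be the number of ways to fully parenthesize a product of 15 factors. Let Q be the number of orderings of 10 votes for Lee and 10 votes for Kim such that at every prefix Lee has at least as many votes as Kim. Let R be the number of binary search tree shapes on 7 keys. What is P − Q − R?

Parenthesizations of m factors correspond to full binary trees with m leaves, counted by C_{m−1}; m = 15 gives C_14. So P = C_14 = 2674440.
Ballot sequences with n votes each where one side never trails are Dyck words, counted by C_n; here n = 10. So Q = C_10 = 16796.
Rooted binary trees with 7 nodes (each child slot possibly empty) number C_7. So R = C_7 = 429.
P − Q − R = 2674440 − 16796 − 429 = 2657215.

2657215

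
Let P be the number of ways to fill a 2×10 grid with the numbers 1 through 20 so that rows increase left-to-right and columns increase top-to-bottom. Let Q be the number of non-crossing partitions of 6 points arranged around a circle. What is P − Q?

Standard Young tableaux of shape 2×n are counted by C_n; here n = 10. So P = C_10 = 16796.
Non-crossing partitions of an n-element set are counted by C_n; here n = 6. So Q = C_6 = 132.
P − Q = 16796 − 132 = 16664.

16664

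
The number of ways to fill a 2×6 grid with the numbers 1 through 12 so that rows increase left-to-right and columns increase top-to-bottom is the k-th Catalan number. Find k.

Standard Young tableaux of shape 2×n are counted by C_n; here n = 6.

6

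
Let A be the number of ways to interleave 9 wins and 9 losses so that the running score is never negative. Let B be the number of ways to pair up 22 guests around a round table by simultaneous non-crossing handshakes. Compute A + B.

Ballot sequences with n votes each where one side never trails are Dyck words, counted by C_n; here n = 9. So A = C_9 = 4862.
Non-crossing handshake pairings of 2n people are counted by C_n; 22 people gives n = 11. So B = C_11 = 58786.
A + B = 4862 + 58786 = 63648.

63648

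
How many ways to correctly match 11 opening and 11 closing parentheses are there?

A balanced arrangement of 11 bracket pairs is a Dyck word of semilength 11, so the count is C_11.
C_11 = C(22,11)/12 = 705432/12 = 58786.

58786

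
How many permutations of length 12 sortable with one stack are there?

208012

By Knuth's characterisation, the stack-sortable permutations of length 12 are the 231-avoiders, numbering C_12.
C_12 = C_11 · 2(2·11+1)/(11+2) = 58786 · 46/13 = 208012.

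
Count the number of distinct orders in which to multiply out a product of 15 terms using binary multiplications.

2674440

Parenthesizations of m factors correspond to full binary trees with m leaves, counted by C_{m−1}; m = 15 gives C_14.
C_14 = 2674440.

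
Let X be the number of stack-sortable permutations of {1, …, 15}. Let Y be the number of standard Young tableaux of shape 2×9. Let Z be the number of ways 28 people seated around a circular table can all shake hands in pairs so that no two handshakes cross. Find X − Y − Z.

Stack-sortable permutations are exactly the 231-avoiding ones, counted by C_n; here n = 15. So X = C_15 = 9694845.
Standard Young tableaux of shape 2×n are counted by C_n; here n = 9. So Y = C_9 = 4862.
Non-crossing handshake pairings of 2n people are counted by C_n; 28 people gives n = 14. So Z = C_14 = 2674440.
X − Y − Z = 9694845 − 4862 − 2674440 = 7015543.

7015543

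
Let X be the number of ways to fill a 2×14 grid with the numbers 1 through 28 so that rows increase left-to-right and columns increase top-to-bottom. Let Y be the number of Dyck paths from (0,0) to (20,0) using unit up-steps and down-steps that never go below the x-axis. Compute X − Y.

Standard Young tableaux of shape 2×n are counted by C_n; here n = 14. So X = C_14 = 2674440.
A Dyck path with 10 up-steps and 10 down-steps has semilength 10, so there are C_10 of them. So Y = C_10 = 16796.
X − Y = 2674440 − 16796 = 2657644.

2657644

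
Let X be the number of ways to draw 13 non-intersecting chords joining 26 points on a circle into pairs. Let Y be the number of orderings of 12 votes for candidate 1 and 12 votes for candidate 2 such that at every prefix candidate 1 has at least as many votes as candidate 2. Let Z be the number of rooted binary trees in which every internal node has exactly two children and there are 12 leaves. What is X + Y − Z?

892126

Non-crossing perfect matchings of 2n points on a circle are counted by C_n; with 26 points, n = 13. So X = C_13 = 742900.
Ballot sequences with n votes each where one side never trails are Dyck words, counted by C_n; here n = 12. So Y = C_12 = 208012.
A full binary tree with L leaves has L−1 internal nodes and is counted by C_{L−1}; L = 12 gives C_11. So Z = C_11 = 58786.
X + Y − Z = 742900 + 208012 − 58786 = 892126.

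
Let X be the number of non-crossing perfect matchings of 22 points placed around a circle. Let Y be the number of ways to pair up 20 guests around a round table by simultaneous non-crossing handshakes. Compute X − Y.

Pairing 22 circle points by 11 non-crossing chords gives C_11 matchings. So X = C_11 = 58786.
Non-crossing handshake pairings of 2n people are counted by C_n; 20 people gives n = 10. So Y = C_10 = 16796.
X − Y = 58786 − 16796 = 41990.

41990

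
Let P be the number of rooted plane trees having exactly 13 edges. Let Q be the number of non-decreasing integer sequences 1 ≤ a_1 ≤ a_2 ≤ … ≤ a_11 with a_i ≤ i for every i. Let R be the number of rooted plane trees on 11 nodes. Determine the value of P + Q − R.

Rooted ordered trees with n edges are counted by C_n; here n = 13. So P = C_13 = 742900.
Such sub-staircase sequences of length n are counted by C_n; here n = 11. So Q = C_11 = 58786.
Rooted ordered (plane) trees on m nodes have m−1 edges and are counted by C_{m−1}; m = 11 gives C_10. So R = C_10 = 16796.
P + Q − R = 742900 + 58786 − 16796 = 784890.

784890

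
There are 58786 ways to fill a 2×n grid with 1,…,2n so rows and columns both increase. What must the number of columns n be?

11

Standard Young tableaux of shape 2×n are counted by C_n. The Catalan number equal to 58786 is C_11.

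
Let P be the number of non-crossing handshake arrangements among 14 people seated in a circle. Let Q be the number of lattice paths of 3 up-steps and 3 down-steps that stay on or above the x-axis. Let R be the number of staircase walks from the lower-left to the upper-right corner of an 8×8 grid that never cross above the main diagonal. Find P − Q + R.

1854

With 14 = 2·7 people, non-crossing handshake pairings are non-crossing perfect matchings on a circle, counted by C_7. So P = C_7 = 429.
A Dyck path with 3 up-steps and 3 down-steps has semilength 3, so there are C_3 of them. So Q = C_3 = 5.
Sub-diagonal monotone paths from (0,0) to (8,8) biject with Dyck paths of semilength 8, giving C_8. So R = C_8 = 1430.
P − Q + R = 429 − 5 + 1430 = 1854.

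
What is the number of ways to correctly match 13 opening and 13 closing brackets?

Balanced strings of n pairs of brackets are counted by C_n; here n = 13.
C_13 = 742900.

742900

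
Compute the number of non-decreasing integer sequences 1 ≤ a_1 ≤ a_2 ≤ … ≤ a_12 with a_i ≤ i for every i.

Such sub-staircase sequences of length n are counted by C_n; here n = 12.
C_12 = 208012.

208012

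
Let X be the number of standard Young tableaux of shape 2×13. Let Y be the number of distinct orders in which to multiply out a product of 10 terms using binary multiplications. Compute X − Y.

738038

By the hook-length formula (or a Dyck-path bijection), SYT of shape 2×13 number C_13. So X = C_13 = 742900.
Ways to associate a product of 10 factors correspond to binary trees on 10 leaves, so the count is C_9. So Y = C_9 = 4862.
X − Y = 742900 − 4862 = 738038.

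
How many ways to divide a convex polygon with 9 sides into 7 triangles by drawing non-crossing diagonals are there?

The number of triangulations of a 9-gon is the Catalan number C_7 (index = sides − 2).
C_7 = C_6 · 2(2·6+1)/(6+2) = 132 · 26/8 = 429.

429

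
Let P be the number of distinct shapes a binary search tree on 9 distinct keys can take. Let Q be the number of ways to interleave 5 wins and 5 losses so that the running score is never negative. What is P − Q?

4820

Rooted binary trees with 9 nodes (each child slot possibly empty) number C_9. So P = C_9 = 4862.
Ballot sequences with n votes each where one side never trails are Dyck words, counted by C_n; here n = 5. So Q = C_5 = 42.
P − Q = 4862 − 42 = 4820.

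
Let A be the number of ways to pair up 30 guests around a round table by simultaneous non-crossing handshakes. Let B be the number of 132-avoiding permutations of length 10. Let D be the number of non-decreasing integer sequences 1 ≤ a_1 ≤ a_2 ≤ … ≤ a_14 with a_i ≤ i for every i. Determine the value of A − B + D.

Non-crossing handshake pairings of 2n people are counted by C_n; 30 people gives n = 15. So A = C_15 = 9694845.
Permutations of [n] avoiding any single length-3 pattern are counted by C_n; here n = 10. So B = C_10 = 16796.
Weakly increasing sequences with a_i ≤ i biject with Dyck paths of semilength 14, so there are C_14. So D = C_14 = 2674440.
A − B + D = 9694845 − 16796 + 2674440 = 12352489.

12352489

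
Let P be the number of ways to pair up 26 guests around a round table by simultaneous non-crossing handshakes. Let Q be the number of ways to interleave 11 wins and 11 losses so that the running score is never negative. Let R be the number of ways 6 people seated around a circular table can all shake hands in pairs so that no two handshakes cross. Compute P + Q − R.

801681

With 26 = 2·13 people, non-crossing handshake pairings are non-crossing perfect matchings on a circle, counted by C_13. So P = C_13 = 742900.
Ballot sequences with n votes each where one side never trails are Dyck words, counted by C_n; here n = 11. So Q = C_11 = 58786.
With 6 = 2·3 people, non-crossing handshake pairings are non-crossing perfect matchings on a circle, counted by C_3. So R = C_3 = 5.
P + Q − R = 742900 + 58786 − 5 = 801681.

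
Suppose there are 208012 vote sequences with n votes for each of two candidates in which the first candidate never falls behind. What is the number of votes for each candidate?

Such ballot sequences with n votes each are counted by C_n. Since C_12 = 208012, the index is 12.

12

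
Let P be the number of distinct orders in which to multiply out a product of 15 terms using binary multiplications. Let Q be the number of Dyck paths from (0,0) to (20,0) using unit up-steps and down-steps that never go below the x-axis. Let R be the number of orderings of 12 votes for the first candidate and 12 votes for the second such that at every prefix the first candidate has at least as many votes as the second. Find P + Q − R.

Parenthesizations of m factors correspond to full binary trees with m leaves, counted by C_{m−1}; m = 15 gives C_14. So P = C_14 = 2674440.
Dyck paths of semilength n (length 2n) are counted by C_n; here n = 10. So Q = C_10 = 16796.
Reading a vote for the leader as '(' and for the other as ')' turns such a sequence into a balanced string of 12 pairs, so the count is C_12. So R = C_12 = 208012.
P + Q − R = 2674440 + 16796 − 208012 = 2483224.

2483224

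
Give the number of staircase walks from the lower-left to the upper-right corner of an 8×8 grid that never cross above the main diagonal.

1430

Monotone paths in an n×n grid that stay weakly below the diagonal are counted by C_n; here n = 8.
C_8 = C(16,8)/9 = 12870/9 = 1430.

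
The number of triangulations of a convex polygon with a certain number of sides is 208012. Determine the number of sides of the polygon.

14

Triangulations of a convex m-gon are counted by C_{m−2}, and C_12 = 208012.
So m − 2 = 12, giving m = 14 sides.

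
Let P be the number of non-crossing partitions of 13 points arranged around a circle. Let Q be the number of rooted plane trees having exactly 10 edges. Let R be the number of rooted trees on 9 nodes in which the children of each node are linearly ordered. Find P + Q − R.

The non-crossing partitions of [13] form a lattice of size C_13. So P = C_13 = 742900.
Rooted ordered trees with n edges are counted by C_n; here n = 10. So Q = C_10 = 16796.
Rooted ordered (plane) trees on m nodes have m−1 edges and are counted by C_{m−1}; m = 9 gives C_8. So R = C_8 = 1430.
P + Q − R = 742900 + 16796 − 1430 = 758266.

758266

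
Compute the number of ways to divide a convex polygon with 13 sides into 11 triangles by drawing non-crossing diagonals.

58786

A convex 13-gon is triangulated into 11 triangles, and the number of such triangulations is the Catalan number C_{13−2} = C_11.
C_11 = C_10 · 2(2·10+1)/(10+2) = 16796 · 42/12 = 58786.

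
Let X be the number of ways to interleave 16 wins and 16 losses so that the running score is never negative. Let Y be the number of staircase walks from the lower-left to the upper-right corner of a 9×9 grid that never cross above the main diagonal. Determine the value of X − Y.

Reading a vote for the leader as '(' and for the other as ')' turns such a sequence into a balanced string of 16 pairs, so the count is C_16. So X = C_16 = 35357670.
Monotone paths in an n×n grid that stay weakly below the diagonal are counted by C_n; here n = 9. So Y = C_9 = 4862.
X − Y = 35357670 − 4862 = 35352808.

35352808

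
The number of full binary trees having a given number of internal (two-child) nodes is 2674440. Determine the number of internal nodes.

Full binary trees with n internal nodes are counted by C_n. The Catalan number equal to 2674440 is C_14.

14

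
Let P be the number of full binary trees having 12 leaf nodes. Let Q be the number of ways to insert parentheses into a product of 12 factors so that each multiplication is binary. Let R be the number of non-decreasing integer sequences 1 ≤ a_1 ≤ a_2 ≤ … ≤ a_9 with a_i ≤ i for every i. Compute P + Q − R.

112710

A full binary tree with L leaves has L−1 internal nodes and is counted by C_{L−1}; L = 12 gives C_11. So P = C_11 = 58786.
Bracketing 12 factors into binary products is counted by C_{12−1} = C_11. So Q = C_11 = 58786.
Weakly increasing sequences with a_i ≤ i biject with Dyck paths of semilength 9, so there are C_9. So R = C_9 = 4862.
P + Q − R = 58786 + 58786 − 4862 = 112710.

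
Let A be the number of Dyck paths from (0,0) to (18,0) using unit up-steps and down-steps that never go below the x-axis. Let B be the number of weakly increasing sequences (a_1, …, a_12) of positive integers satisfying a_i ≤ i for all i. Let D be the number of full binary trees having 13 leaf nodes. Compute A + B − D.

4862

Paths of 9 up- and 9 down-steps that never dip below the axis are Dyck paths; their count is C_9. So A = C_9 = 4862.
Weakly increasing sequences with a_i ≤ i biject with Dyck paths of semilength 12, so there are C_12. So B = C_12 = 208012.
Full binary trees with 13 leaves have 13−1 = 12 internal nodes, so there are C_12 of them. So D = C_12 = 208012.
A + B − D = 4862 + 208012 − 208012 = 4862.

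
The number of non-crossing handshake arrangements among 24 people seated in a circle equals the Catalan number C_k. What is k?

12

With 24 = 2·12 people, non-crossing handshake pairings are non-crossing perfect matchings on a circle, counted by C_12.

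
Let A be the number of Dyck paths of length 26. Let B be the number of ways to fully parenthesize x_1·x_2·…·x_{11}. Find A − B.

A Dyck path with 13 up-steps and 13 down-steps has semilength 13, so there are C_13 of them. So A = C_13 = 742900.
Ways to associate a product of 11 factors correspond to binary trees on 11 leaves, so the count is C_10. So B = C_10 = 16796.
A − B = 742900 − 16796 = 726104.

726104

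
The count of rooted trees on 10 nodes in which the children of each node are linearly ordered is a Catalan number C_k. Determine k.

Rooted ordered (plane) trees on m nodes have m−1 edges and are counted by C_{m−1}; m = 10 gives C_9.

9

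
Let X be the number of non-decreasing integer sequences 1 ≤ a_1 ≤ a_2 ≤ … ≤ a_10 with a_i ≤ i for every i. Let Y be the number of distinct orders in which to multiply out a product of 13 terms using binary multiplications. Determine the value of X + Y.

224808

Weakly increasing sequences with a_i ≤ i biject with Dyck paths of semilength 10, so there are C_10. So X = C_10 = 16796.
Ways to associate a product of 13 factors correspond to binary trees on 13 leaves, so the count is C_12. So Y = C_12 = 208012.
X + Y = 16796 + 208012 = 224808.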